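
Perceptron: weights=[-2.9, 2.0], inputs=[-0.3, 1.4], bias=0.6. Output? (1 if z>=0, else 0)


z = w . x + b
= -2.9*-0.3 + 2.0*1.4 + 0.6
= 0.87 + 2.8 + 0.6
= 3.67 + 0.6
= 4.27
Since z = 4.27 >= 0, output = 1

1


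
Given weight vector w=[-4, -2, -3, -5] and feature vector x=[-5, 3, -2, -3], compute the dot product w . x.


Element-wise products:
-4 * -5 = 20
-2 * 3 = -6
-3 * -2 = 6
-5 * -3 = 15
Sum = 20 + -6 + 6 + 15
= 35

35


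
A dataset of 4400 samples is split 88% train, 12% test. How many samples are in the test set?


Train samples = 4400 * 88% = 3872
Test samples = 4400 - 3872
= 528

528


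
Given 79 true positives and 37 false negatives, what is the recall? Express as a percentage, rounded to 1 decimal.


Recall = TP / (TP + FN) * 100
= 79 / (79 + 37)
= 79 / 116
= 0.681
= 68.1%

68.1


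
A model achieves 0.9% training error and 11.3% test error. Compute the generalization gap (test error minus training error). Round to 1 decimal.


Generalization gap = test_error - train_error
= 11.3 - 0.9
= 10.4%
A large gap suggests overfitting.

10.4


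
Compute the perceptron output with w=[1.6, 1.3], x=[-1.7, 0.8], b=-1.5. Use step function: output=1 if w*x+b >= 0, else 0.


z = w . x + b
= 1.6*-1.7 + 1.3*0.8 + -1.5
= -2.72 + 1.04 + -1.5
= -1.68 + -1.5
= -3.18
Since z = -3.18 < 0, output = 0

0


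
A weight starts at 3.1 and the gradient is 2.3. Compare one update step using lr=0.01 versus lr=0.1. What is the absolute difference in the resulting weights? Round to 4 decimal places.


With lr=0.01: w_new = 3.1 - 0.01 * 2.3 = 3.077
With lr=0.1: w_new = 3.1 - 0.1 * 2.3 = 2.87
Absolute difference = |3.077 - 2.87|
= 0.2070

0.2070


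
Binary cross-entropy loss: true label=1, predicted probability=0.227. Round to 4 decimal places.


For y=1: Loss = -log(p)
= -log(0.227)
= -(-1.4828)
= 1.4828

1.4828


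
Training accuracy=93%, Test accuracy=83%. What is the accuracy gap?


Gap = train_accuracy - test_accuracy
= 93 - 83
= 10%
This moderate gap may indicate mild overfitting.

10


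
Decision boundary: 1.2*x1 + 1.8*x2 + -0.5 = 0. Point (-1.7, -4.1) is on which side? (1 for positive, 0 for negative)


Compute 1.2 * -1.7 + 1.8 * -4.1 + -0.5
= -2.04 + -7.38 + -0.5
= -9.92
Since -9.92 < 0, the point is on the negative side.

0


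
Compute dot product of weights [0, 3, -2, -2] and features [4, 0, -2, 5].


Element-wise products:
0 * 4 = 0
3 * 0 = 0
-2 * -2 = 4
-2 * 5 = -10
Sum = 0 + 0 + 4 + -10
= -6

-6


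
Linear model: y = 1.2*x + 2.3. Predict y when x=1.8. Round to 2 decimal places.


y = 1.2 * 1.8 + (2.3)
= 2.16 + (2.3)
= 4.46

4.46


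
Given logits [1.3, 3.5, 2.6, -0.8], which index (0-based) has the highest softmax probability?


Softmax is a monotonic transformation, so it preserves the argmax.
We need to find the index of the maximum logit.
Index 0: 1.3
Index 1: 3.5
Index 2: 2.6
Index 3: -0.8
Maximum logit = 3.5 at index 1

1


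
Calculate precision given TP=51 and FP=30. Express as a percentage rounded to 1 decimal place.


Precision = TP / (TP + FP) * 100
= 51 / (51 + 30)
= 51 / 81
= 0.6296
= 63.0%

63.0


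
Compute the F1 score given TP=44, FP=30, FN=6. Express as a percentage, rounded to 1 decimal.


Precision = TP / (TP + FP) = 44 / 74 = 0.5946
Recall = TP / (TP + FN) = 44 / 50 = 0.88
F1 = 2 * P * R / (P + R)
= 2 * 0.5946 * 0.88 / (0.5946 + 0.88)
= 1.0465 / 1.4746
= 0.7097
As percentage: 71.0%

71.0


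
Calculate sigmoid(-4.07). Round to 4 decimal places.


sigmoid(z) = 1 / (1 + exp(-z))
exp(-(-4.07)) = exp(4.07) = 58.557
1 + 58.557 = 59.557
1 / 59.557 = 0.0168

0.0168


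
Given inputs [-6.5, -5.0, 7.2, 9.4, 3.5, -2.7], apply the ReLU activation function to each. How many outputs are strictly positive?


ReLU(x) = max(0, x) for each element:
ReLU(-6.5) = 0
ReLU(-5.0) = 0
ReLU(7.2) = 7.2
ReLU(9.4) = 9.4
ReLU(3.5) = 3.5
ReLU(-2.7) = 0
Active neurons (>0): 3

3


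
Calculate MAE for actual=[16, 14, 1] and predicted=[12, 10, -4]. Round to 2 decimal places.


Absolute errors: [4, 4, 5]
Sum of absolute errors = 13
MAE = 13 / 3 = 4.33

4.33


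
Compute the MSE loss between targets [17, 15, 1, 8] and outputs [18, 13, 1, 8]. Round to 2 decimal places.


Differences: [-1, 2, 0, 0]
Squared errors: [1, 4, 0, 0]
Sum of squared errors = 5
MSE = 5 / 4 = 1.25

1.25


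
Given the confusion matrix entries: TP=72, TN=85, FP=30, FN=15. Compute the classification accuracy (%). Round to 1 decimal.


Accuracy = (TP + TN) / (TP + TN + FP + FN) * 100
= (72 + 85) / (72 + 85 + 30 + 15)
= 157 / 202
= 0.7772
= 77.7%

77.7


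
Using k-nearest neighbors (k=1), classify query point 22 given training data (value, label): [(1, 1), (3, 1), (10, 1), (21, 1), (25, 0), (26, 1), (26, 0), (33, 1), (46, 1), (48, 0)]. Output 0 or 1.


Distances from query 22:
Point 21 (class 1): distance = 1
K=1 nearest neighbors: classes = [1]
Votes for class 1: 1 / 1
Majority vote => class 1

1


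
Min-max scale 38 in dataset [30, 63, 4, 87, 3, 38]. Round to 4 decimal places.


Min = 3, Max = 87
Range = 87 - 3 = 84
Scaled = (x - min) / (max - min)
= (38 - 3) / 84
= 35 / 84
= 0.4167

0.4167


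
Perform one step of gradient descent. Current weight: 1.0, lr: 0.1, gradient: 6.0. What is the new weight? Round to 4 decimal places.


w_new = w_old - lr * gradient
= 1.0 - 0.1 * 6.0
= 1.0 - (0.6)
= 0.4000

0.4000


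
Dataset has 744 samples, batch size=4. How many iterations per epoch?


Iterations per epoch = dataset_size / batch_size
= 744 / 4
= 186

186


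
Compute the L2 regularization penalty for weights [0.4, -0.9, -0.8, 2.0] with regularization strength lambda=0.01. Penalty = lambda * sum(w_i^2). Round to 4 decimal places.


Squaring each weight:
0.4^2 = 0.16
(-0.9)^2 = 0.81
(-0.8)^2 = 0.64
2.0^2 = 4.0
Sum of squares = 5.61
Penalty = 0.01 * 5.61 = 0.0561

0.0561


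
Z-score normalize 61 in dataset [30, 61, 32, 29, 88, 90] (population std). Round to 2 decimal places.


Mean = (30 + 61 + 32 + 29 + 88 + 90) / 6 = 55.0
Variance = sum((x_i - mean)^2) / n = 696.6667
Std = sqrt(696.6667) = 26.3944
Z = (x - mean) / std
= (61 - 55.0) / 26.3944
= 6.0 / 26.3944
= 0.23

0.23


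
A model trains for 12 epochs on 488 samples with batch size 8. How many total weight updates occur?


Iterations per epoch = 488 / 8 = 61
Total updates = iterations_per_epoch * epochs
= 61 * 12
= 732

732


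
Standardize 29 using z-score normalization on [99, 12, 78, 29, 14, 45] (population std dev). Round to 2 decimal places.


Mean = (99 + 12 + 78 + 29 + 14 + 45) / 6 = 46.1667
Variance = sum((x_i - mean)^2) / n = 1050.4722
Std = sqrt(1050.4722) = 32.411
Z = (x - mean) / std
= (29 - 46.1667) / 32.411
= -17.1667 / 32.411
= -0.53

-0.53


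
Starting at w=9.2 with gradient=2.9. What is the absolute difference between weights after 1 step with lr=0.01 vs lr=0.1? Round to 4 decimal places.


With lr=0.01: w_new = 9.2 - 0.01 * 2.9 = 9.171
With lr=0.1: w_new = 9.2 - 0.1 * 2.9 = 8.91
Absolute difference = |9.171 - 8.91|
= 0.2610

0.2610


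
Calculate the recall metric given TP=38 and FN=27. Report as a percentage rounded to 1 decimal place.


Recall = TP / (TP + FN) * 100
= 38 / (38 + 27)
= 38 / 65
= 0.5846
= 58.5%

58.5


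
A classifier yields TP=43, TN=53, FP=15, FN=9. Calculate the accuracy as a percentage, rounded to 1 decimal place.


Accuracy = (TP + TN) / (TP + TN + FP + FN) * 100
= (43 + 53) / (43 + 53 + 15 + 9)
= 96 / 120
= 0.8
= 80.0%

80.0


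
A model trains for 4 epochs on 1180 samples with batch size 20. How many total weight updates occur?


Iterations per epoch = 1180 / 20 = 59
Total updates = iterations_per_epoch * epochs
= 59 * 4
= 236

236


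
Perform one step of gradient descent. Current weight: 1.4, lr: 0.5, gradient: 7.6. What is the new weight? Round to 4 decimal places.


w_new = w_old - lr * gradient
= 1.4 - 0.5 * 7.6
= 1.4 - (3.8)
= -2.4000

-2.4000


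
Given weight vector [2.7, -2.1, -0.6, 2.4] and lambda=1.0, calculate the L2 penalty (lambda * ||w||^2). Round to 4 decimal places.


Squaring each weight:
2.7^2 = 7.29
(-2.1)^2 = 4.41
(-0.6)^2 = 0.36
2.4^2 = 5.76
Sum of squares = 17.82
Penalty = 1.0 * 17.82 = 17.8200

17.8200


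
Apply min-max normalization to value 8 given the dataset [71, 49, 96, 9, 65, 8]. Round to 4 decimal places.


Min = 8, Max = 96
Range = 96 - 8 = 88
Scaled = (x - min) / (max - min)
= (8 - 8) / 88
= 0 / 88
= 0.0000

0.0000


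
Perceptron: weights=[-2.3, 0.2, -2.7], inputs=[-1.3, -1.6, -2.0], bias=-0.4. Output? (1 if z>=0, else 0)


z = w . x + b
= -2.3*-1.3 + 0.2*-1.6 + -2.7*-2.0 + -0.4
= 2.99 + -0.32 + 5.4 + -0.4
= 8.07 + -0.4
= 7.67
Since z = 7.67 >= 0, output = 1

1


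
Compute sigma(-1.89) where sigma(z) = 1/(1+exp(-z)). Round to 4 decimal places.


sigmoid(z) = 1 / (1 + exp(-z))
exp(-(-1.89)) = exp(1.89) = 6.6194
1 + 6.6194 = 7.6194
1 / 7.6194 = 0.1312

0.1312


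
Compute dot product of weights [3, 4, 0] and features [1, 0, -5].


Element-wise products:
3 * 1 = 3
4 * 0 = 0
0 * -5 = 0
Sum = 3 + 0 + 0
= 3

3


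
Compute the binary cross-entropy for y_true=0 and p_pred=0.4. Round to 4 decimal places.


For y=0: Loss = -log(1-p)
= -log(1 - 0.4)
= -log(0.6)
= -(-0.5108)
= 0.5108

0.5108


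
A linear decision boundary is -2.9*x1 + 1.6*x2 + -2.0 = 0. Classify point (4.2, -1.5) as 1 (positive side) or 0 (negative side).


Compute -2.9 * 4.2 + 1.6 * -1.5 + -2.0
= -12.18 + -2.4 + -2.0
= -16.58
Since -16.58 < 0, the point is on the negative side.

0


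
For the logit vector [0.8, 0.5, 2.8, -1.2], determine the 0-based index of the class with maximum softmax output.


Softmax is a monotonic transformation, so it preserves the argmax.
We need to find the index of the maximum logit.
Index 0: 0.8
Index 1: 0.5
Index 2: 2.8
Index 3: -1.2
Maximum logit = 2.8 at index 2

2


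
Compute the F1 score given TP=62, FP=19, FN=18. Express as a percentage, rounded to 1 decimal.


Precision = TP / (TP + FP) = 62 / 81 = 0.7654
Recall = TP / (TP + FN) = 62 / 80 = 0.775
F1 = 2 * P * R / (P + R)
= 2 * 0.7654 * 0.775 / (0.7654 + 0.775)
= 1.1864 / 1.5404
= 0.7702
As percentage: 77.0%

77.0


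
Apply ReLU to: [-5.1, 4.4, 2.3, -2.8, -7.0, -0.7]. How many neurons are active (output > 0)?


ReLU(x) = max(0, x) for each element:
ReLU(-5.1) = 0
ReLU(4.4) = 4.4
ReLU(2.3) = 2.3
ReLU(-2.8) = 0
ReLU(-7.0) = 0
ReLU(-0.7) = 0
Active neurons (>0): 2

2


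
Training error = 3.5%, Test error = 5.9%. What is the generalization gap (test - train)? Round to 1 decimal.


Generalization gap = test_error - train_error
= 5.9 - 3.5
= 2.4%
A moderate gap.

2.4


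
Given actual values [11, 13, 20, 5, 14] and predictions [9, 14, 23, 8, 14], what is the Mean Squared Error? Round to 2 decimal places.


Differences: [2, -1, -3, -3, 0]
Squared errors: [4, 1, 9, 9, 0]
Sum of squared errors = 23
MSE = 23 / 5 = 4.60

4.60


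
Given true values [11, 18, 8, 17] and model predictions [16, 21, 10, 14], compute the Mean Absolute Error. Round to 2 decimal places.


Absolute errors: [5, 3, 2, 3]
Sum of absolute errors = 13
MAE = 13 / 4 = 3.25

3.25


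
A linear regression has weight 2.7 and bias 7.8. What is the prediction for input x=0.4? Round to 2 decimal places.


y = 2.7 * 0.4 + (7.8)
= 1.08 + (7.8)
= 8.88

8.88


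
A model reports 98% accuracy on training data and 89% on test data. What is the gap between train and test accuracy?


Gap = train_accuracy - test_accuracy
= 98 - 89
= 9%
This moderate gap may indicate mild overfitting.

9


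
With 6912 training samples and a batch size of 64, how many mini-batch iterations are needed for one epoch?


Iterations per epoch = dataset_size / batch_size
= 6912 / 64
= 108

108


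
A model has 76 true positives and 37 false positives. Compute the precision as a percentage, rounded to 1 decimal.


Precision = TP / (TP + FP) * 100
= 76 / (76 + 37)
= 76 / 113
= 0.6726
= 67.3%

67.3


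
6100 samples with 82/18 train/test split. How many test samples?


Train samples = 6100 * 82% = 5002
Test samples = 6100 - 5002
= 1098

1098


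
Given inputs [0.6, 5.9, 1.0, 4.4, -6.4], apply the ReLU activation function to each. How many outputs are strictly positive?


ReLU(x) = max(0, x) for each element:
ReLU(0.6) = 0.6
ReLU(5.9) = 5.9
ReLU(1.0) = 1.0
ReLU(4.4) = 4.4
ReLU(-6.4) = 0
Active neurons (>0): 4

4


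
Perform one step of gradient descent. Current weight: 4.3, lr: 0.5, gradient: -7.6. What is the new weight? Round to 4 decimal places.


w_new = w_old - lr * gradient
= 4.3 - 0.5 * -7.6
= 4.3 - (-3.8)
= 8.1000

8.1000


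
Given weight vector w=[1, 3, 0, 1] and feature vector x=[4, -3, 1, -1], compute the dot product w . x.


Element-wise products:
1 * 4 = 4
3 * -3 = -9
0 * 1 = 0
1 * -1 = -1
Sum = 4 + -9 + 0 + -1
= -6

-6


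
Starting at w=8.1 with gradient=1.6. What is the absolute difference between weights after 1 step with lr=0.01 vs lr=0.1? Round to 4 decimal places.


With lr=0.01: w_new = 8.1 - 0.01 * 1.6 = 8.084
With lr=0.1: w_new = 8.1 - 0.1 * 1.6 = 7.94
Absolute difference = |8.084 - 7.94|
= 0.1440

0.1440


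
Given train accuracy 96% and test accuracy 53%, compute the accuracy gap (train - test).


Gap = train_accuracy - test_accuracy
= 96 - 53
= 43%
This large gap strongly indicates overfitting.

43


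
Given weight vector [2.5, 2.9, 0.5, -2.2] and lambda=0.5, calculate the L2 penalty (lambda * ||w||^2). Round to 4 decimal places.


Squaring each weight:
2.5^2 = 6.25
2.9^2 = 8.41
0.5^2 = 0.25
(-2.2)^2 = 4.84
Sum of squares = 19.75
Penalty = 0.5 * 19.75 = 9.8750

9.8750


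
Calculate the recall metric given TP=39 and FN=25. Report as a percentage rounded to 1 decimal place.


Recall = TP / (TP + FN) * 100
= 39 / (39 + 25)
= 39 / 64
= 0.6094
= 60.9%

60.9


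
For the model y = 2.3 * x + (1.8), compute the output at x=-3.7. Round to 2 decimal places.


y = 2.3 * -3.7 + (1.8)
= -8.51 + (1.8)
= -6.71

-6.71


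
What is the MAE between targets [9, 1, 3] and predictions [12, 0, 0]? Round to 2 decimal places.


Absolute errors: [3, 1, 3]
Sum of absolute errors = 7
MAE = 7 / 3 = 2.33

2.33


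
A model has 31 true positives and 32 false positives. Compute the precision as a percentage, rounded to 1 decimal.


Precision = TP / (TP + FP) * 100
= 31 / (31 + 32)
= 31 / 63
= 0.4921
= 49.2%

49.2


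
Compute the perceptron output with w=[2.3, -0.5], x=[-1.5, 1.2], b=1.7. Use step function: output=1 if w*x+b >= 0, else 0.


z = w . x + b
= 2.3*-1.5 + -0.5*1.2 + 1.7
= -3.45 + -0.6 + 1.7
= -4.05 + 1.7
= -2.35
Since z = -2.35 < 0, output = 0

0


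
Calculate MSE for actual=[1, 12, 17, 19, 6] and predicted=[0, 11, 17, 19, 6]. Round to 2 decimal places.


Differences: [1, 1, 0, 0, 0]
Squared errors: [1, 1, 0, 0, 0]
Sum of squared errors = 2
MSE = 2 / 5 = 0.40

0.40


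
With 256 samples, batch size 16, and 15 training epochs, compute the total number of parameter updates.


Iterations per epoch = 256 / 16 = 16
Total updates = iterations_per_epoch * epochs
= 16 * 15
= 240

240


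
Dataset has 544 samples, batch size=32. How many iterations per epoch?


Iterations per epoch = dataset_size / batch_size
= 544 / 32
= 17

17


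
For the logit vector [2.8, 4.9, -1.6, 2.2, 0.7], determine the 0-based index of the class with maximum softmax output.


Softmax is a monotonic transformation, so it preserves the argmax.
We need to find the index of the maximum logit.
Index 0: 2.8
Index 1: 4.9
Index 2: -1.6
Index 3: 2.2
Index 4: 0.7
Maximum logit = 4.9 at index 1

1


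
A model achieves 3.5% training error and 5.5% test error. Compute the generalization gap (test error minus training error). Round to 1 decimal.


Generalization gap = test_error - train_error
= 5.5 - 3.5
= 2.0%
A moderate gap.

2.0


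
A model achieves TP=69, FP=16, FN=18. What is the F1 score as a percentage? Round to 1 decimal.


Precision = TP / (TP + FP) = 69 / 85 = 0.8118
Recall = TP / (TP + FN) = 69 / 87 = 0.7931
F1 = 2 * P * R / (P + R)
= 2 * 0.8118 * 0.7931 / (0.8118 + 0.7931)
= 1.2876 / 1.6049
= 0.8023
As percentage: 80.2%

80.2


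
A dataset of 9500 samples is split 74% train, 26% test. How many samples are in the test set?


Train samples = 9500 * 74% = 7030
Test samples = 9500 - 7030
= 2470

2470


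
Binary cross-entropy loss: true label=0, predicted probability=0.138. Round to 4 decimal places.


For y=0: Loss = -log(1-p)
= -log(1 - 0.138)
= -log(0.862)
= -(-0.1485)
= 0.1485

0.1485


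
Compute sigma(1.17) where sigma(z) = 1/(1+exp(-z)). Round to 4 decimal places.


sigmoid(z) = 1 / (1 + exp(-z))
exp(-(1.17)) = exp(-1.17) = 0.3104
1 + 0.3104 = 1.3104
1 / 1.3104 = 0.7631

0.7631


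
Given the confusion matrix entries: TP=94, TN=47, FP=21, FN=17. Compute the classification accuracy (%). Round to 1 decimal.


Accuracy = (TP + TN) / (TP + TN + FP + FN) * 100
= (94 + 47) / (94 + 47 + 21 + 17)
= 141 / 179
= 0.7877
= 78.8%

78.8


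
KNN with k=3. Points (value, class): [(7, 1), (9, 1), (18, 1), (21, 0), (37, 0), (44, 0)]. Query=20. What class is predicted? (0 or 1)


Distances from query 20:
Point 21 (class 0): distance = 1
Point 18 (class 1): distance = 2
Point 9 (class 1): distance = 11
K=3 nearest neighbors: classes = [0, 1, 1]
Votes for class 1: 2 / 3
Majority vote => class 1

1


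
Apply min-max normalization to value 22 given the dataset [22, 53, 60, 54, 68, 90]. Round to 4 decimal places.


Min = 22, Max = 90
Range = 90 - 22 = 68
Scaled = (x - min) / (max - min)
= (22 - 22) / 68
= 0 / 68
= 0.0000

0.0000


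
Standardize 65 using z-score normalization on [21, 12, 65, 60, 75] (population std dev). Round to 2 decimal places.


Mean = (21 + 12 + 65 + 60 + 75) / 5 = 46.6
Variance = sum((x_i - mean)^2) / n = 635.44
Std = sqrt(635.44) = 25.2079
Z = (x - mean) / std
= (65 - 46.6) / 25.2079
= 18.4 / 25.2079
= 0.73

0.73


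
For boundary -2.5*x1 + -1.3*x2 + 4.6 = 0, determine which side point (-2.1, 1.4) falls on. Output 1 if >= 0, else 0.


Compute -2.5 * -2.1 + -1.3 * 1.4 + 4.6
= 5.25 + -1.82 + 4.6
= 8.03
Since 8.03 >= 0, the point is on the positive side.

1


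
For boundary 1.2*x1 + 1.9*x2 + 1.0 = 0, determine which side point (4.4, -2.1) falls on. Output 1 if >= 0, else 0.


Compute 1.2 * 4.4 + 1.9 * -2.1 + 1.0
= 5.28 + -3.99 + 1.0
= 2.29
Since 2.29 >= 0, the point is on the positive side.

1


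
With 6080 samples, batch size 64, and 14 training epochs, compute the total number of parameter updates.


Iterations per epoch = 6080 / 64 = 95
Total updates = iterations_per_epoch * epochs
= 95 * 14
= 1330

1330


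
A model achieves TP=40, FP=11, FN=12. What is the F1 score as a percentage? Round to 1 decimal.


Precision = TP / (TP + FP) = 40 / 51 = 0.7843
Recall = TP / (TP + FN) = 40 / 52 = 0.7692
F1 = 2 * P * R / (P + R)
= 2 * 0.7843 * 0.7692 / (0.7843 + 0.7692)
= 1.2066 / 1.5535
= 0.7767
As percentage: 77.7%

77.7


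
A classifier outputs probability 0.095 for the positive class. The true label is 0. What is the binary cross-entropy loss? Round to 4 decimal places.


For y=0: Loss = -log(1-p)
= -log(1 - 0.095)
= -log(0.905)
= -(-0.0998)
= 0.0998

0.0998


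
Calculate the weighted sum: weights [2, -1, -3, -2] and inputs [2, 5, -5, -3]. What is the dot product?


Element-wise products:
2 * 2 = 4
-1 * 5 = -5
-3 * -5 = 15
-2 * -3 = 6
Sum = 4 + -5 + 15 + 6
= 20

20


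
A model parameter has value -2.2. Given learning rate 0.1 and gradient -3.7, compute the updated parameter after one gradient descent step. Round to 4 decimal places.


w_new = w_old - lr * gradient
= -2.2 - 0.1 * -3.7
= -2.2 - (-0.37)
= -1.8300

-1.8300


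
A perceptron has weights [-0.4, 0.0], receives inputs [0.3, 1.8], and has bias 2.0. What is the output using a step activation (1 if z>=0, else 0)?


z = w . x + b
= -0.4*0.3 + 0.0*1.8 + 2.0
= -0.12 + 0.0 + 2.0
= -0.12 + 2.0
= 1.88
Since z = 1.88 >= 0, output = 1

1


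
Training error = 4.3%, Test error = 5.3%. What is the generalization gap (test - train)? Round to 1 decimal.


Generalization gap = test_error - train_error
= 5.3 - 4.3
= 1.0%
A small gap suggests good generalization.

1.0


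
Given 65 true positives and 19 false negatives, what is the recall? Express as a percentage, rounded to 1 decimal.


Recall = TP / (TP + FN) * 100
= 65 / (65 + 19)
= 65 / 84
= 0.7738
= 77.4%

77.4


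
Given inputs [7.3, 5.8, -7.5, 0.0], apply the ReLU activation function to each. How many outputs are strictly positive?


ReLU(x) = max(0, x) for each element:
ReLU(7.3) = 7.3
ReLU(5.8) = 5.8
ReLU(-7.5) = 0
ReLU(0.0) = 0
Active neurons (>0): 2

2


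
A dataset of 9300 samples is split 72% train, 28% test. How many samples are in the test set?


Train samples = 9300 * 72% = 6696
Test samples = 9300 - 6696
= 2604

2604


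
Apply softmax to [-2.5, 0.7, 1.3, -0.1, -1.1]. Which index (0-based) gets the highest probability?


Softmax is a monotonic transformation, so it preserves the argmax.
We need to find the index of the maximum logit.
Index 0: -2.5
Index 1: 0.7
Index 2: 1.3
Index 3: -0.1
Index 4: -1.1
Maximum logit = 1.3 at index 2

2


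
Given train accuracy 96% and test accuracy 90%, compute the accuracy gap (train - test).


Gap = train_accuracy - test_accuracy
= 96 - 90
= 6%
This moderate gap may indicate mild overfitting.

6


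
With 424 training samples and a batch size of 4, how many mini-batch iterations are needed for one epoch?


Iterations per epoch = dataset_size / batch_size
= 424 / 4
= 106

106


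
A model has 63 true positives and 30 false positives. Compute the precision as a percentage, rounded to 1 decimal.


Precision = TP / (TP + FP) * 100
= 63 / (63 + 30)
= 63 / 93
= 0.6774
= 67.7%

67.7


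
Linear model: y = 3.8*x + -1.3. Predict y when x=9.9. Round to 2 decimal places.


y = 3.8 * 9.9 + (-1.3)
= 37.62 + (-1.3)
= 36.32

36.32


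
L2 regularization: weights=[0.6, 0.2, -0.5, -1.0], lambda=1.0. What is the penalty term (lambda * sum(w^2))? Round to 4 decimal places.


Squaring each weight:
0.6^2 = 0.36
0.2^2 = 0.04
(-0.5)^2 = 0.25
(-1.0)^2 = 1.0
Sum of squares = 1.65
Penalty = 1.0 * 1.65 = 1.6500

1.6500


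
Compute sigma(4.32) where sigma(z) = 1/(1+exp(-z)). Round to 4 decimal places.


sigmoid(z) = 1 / (1 + exp(-z))
exp(-(4.32)) = exp(-4.32) = 0.0133
1 + 0.0133 = 1.0133
1 / 1.0133 = 0.9869

0.9869


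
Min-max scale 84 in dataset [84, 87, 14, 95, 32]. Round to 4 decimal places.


Min = 14, Max = 95
Range = 95 - 14 = 81
Scaled = (x - min) / (max - min)
= (84 - 14) / 81
= 70 / 81
= 0.8642

0.8642


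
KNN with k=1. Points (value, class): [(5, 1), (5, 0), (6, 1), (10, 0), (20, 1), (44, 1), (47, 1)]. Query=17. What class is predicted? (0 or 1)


Distances from query 17:
Point 20 (class 1): distance = 3
K=1 nearest neighbors: classes = [1]
Votes for class 1: 1 / 1
Majority vote => class 1

1


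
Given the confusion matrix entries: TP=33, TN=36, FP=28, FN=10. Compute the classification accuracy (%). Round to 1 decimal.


Accuracy = (TP + TN) / (TP + TN + FP + FN) * 100
= (33 + 36) / (33 + 36 + 28 + 10)
= 69 / 107
= 0.6449
= 64.5%

64.5


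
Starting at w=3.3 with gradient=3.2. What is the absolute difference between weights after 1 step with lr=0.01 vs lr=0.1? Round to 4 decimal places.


With lr=0.01: w_new = 3.3 - 0.01 * 3.2 = 3.268
With lr=0.1: w_new = 3.3 - 0.1 * 3.2 = 2.98
Absolute difference = |3.268 - 2.98|
= 0.2880

0.2880


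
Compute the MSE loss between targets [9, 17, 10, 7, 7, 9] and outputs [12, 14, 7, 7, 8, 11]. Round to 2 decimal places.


Differences: [-3, 3, 3, 0, -1, -2]
Squared errors: [9, 9, 9, 0, 1, 4]
Sum of squared errors = 32
MSE = 32 / 6 = 5.33

5.33


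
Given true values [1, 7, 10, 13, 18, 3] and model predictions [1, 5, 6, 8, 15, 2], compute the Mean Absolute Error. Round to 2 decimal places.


Absolute errors: [0, 2, 4, 5, 3, 1]
Sum of absolute errors = 15
MAE = 15 / 6 = 2.50

2.50


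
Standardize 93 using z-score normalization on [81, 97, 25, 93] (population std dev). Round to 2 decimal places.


Mean = (81 + 97 + 25 + 93) / 4 = 74.0
Variance = sum((x_i - mean)^2) / n = 835.0
Std = sqrt(835.0) = 28.8964
Z = (x - mean) / std
= (93 - 74.0) / 28.8964
= 19.0 / 28.8964
= 0.66

0.66


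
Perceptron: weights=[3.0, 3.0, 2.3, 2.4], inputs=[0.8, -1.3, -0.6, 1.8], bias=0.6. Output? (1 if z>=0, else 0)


z = w . x + b
= 3.0*0.8 + 3.0*-1.3 + 2.3*-0.6 + 2.4*1.8 + 0.6
= 2.4 + -3.9 + -1.38 + 4.32 + 0.6
= 1.44 + 0.6
= 2.04
Since z = 2.04 >= 0, output = 1

1


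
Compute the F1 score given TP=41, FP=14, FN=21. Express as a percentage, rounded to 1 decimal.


Precision = TP / (TP + FP) = 41 / 55 = 0.7455
Recall = TP / (TP + FN) = 41 / 62 = 0.6613
F1 = 2 * P * R / (P + R)
= 2 * 0.7455 * 0.6613 / (0.7455 + 0.6613)
= 0.9859 / 1.4067
= 0.7009
As percentage: 70.1%

70.1


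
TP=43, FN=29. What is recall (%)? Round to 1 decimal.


Recall = TP / (TP + FN) * 100
= 43 / (43 + 29)
= 43 / 72
= 0.5972
= 59.7%

59.7


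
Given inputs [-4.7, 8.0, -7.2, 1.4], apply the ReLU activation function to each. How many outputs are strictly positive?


ReLU(x) = max(0, x) for each element:
ReLU(-4.7) = 0
ReLU(8.0) = 8.0
ReLU(-7.2) = 0
ReLU(1.4) = 1.4
Active neurons (>0): 2

2


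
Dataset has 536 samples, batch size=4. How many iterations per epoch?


Iterations per epoch = dataset_size / batch_size
= 536 / 4
= 134

134


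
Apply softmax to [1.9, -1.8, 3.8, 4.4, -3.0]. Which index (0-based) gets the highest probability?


Softmax is a monotonic transformation, so it preserves the argmax.
We need to find the index of the maximum logit.
Index 0: 1.9
Index 1: -1.8
Index 2: 3.8
Index 3: 4.4
Index 4: -3.0
Maximum logit = 4.4 at index 3

3


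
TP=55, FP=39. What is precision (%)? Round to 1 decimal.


Precision = TP / (TP + FP) * 100
= 55 / (55 + 39)
= 55 / 94
= 0.5851
= 58.5%

58.5


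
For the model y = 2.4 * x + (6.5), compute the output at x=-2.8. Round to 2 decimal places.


y = 2.4 * -2.8 + (6.5)
= -6.72 + (6.5)
= -0.22

-0.22


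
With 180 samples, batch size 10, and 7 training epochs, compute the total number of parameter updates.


Iterations per epoch = 180 / 10 = 18
Total updates = iterations_per_epoch * epochs
= 18 * 7
= 126

126


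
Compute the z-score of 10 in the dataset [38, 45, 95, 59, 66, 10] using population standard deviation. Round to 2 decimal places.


Mean = (38 + 45 + 95 + 59 + 66 + 10) / 6 = 52.1667
Variance = sum((x_i - mean)^2) / n = 683.8056
Std = sqrt(683.8056) = 26.1497
Z = (x - mean) / std
= (10 - 52.1667) / 26.1497
= -42.1667 / 26.1497
= -1.61

-1.61


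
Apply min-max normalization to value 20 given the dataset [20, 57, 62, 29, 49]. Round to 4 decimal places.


Min = 20, Max = 62
Range = 62 - 20 = 42
Scaled = (x - min) / (max - min)
= (20 - 20) / 42
= 0 / 42
= 0.0000

0.0000


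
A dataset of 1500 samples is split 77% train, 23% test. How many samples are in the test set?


Train samples = 1500 * 77% = 1155
Test samples = 1500 - 1155
= 345

345


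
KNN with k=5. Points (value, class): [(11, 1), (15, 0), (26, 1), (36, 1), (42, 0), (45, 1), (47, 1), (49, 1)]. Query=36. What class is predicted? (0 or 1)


Distances from query 36:
Point 36 (class 1): distance = 0
Point 42 (class 0): distance = 6
Point 45 (class 1): distance = 9
Point 26 (class 1): distance = 10
Point 47 (class 1): distance = 11
K=5 nearest neighbors: classes = [1, 0, 1, 1, 1]
Votes for class 1: 4 / 5
Majority vote => class 1

1


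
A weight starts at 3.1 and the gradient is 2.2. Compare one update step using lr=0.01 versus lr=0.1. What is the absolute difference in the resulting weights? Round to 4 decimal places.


With lr=0.01: w_new = 3.1 - 0.01 * 2.2 = 3.078
With lr=0.1: w_new = 3.1 - 0.1 * 2.2 = 2.88
Absolute difference = |3.078 - 2.88|
= 0.1980

0.1980


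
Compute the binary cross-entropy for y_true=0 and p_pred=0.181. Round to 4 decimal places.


For y=0: Loss = -log(1-p)
= -log(1 - 0.181)
= -log(0.819)
= -(-0.1997)
= 0.1997

0.1997


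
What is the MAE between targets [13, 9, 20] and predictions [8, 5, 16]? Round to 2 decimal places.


Absolute errors: [5, 4, 4]
Sum of absolute errors = 13
MAE = 13 / 3 = 4.33

4.33


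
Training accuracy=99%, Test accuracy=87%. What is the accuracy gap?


Gap = train_accuracy - test_accuracy
= 99 - 87
= 12%
This gap suggests the model is overfitting.

12


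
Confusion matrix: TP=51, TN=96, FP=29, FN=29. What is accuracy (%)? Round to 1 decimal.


Accuracy = (TP + TN) / (TP + TN + FP + FN) * 100
= (51 + 96) / (51 + 96 + 29 + 29)
= 147 / 205
= 0.7171
= 71.7%

71.7


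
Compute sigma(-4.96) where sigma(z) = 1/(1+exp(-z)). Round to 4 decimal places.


sigmoid(z) = 1 / (1 + exp(-z))
exp(-(-4.96)) = exp(4.96) = 142.5938
1 + 142.5938 = 143.5938
1 / 143.5938 = 0.0070

0.0070


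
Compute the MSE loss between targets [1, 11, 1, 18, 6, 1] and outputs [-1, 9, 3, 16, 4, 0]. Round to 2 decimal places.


Differences: [2, 2, -2, 2, 2, 1]
Squared errors: [4, 4, 4, 4, 4, 1]
Sum of squared errors = 21
MSE = 21 / 6 = 3.50

3.50


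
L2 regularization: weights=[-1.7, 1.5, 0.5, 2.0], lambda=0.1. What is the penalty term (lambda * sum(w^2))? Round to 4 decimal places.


Squaring each weight:
(-1.7)^2 = 2.89
1.5^2 = 2.25
0.5^2 = 0.25
2.0^2 = 4.0
Sum of squares = 9.39
Penalty = 0.1 * 9.39 = 0.9390

0.9390


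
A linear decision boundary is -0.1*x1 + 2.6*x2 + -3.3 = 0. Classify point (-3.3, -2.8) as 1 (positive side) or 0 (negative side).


Compute -0.1 * -3.3 + 2.6 * -2.8 + -3.3
= 0.33 + -7.28 + -3.3
= -10.25
Since -10.25 < 0, the point is on the negative side.

0


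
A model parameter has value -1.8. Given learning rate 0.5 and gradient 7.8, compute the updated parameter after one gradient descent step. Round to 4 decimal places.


w_new = w_old - lr * gradient
= -1.8 - 0.5 * 7.8
= -1.8 - (3.9)
= -5.7000

-5.7000


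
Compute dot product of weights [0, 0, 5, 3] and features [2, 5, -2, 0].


Element-wise products:
0 * 2 = 0
0 * 5 = 0
5 * -2 = -10
3 * 0 = 0
Sum = 0 + 0 + -10 + 0
= -10

-10


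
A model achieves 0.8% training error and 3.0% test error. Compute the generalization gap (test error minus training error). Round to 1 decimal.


Generalization gap = test_error - train_error
= 3.0 - 0.8
= 2.2%
A moderate gap.

2.2


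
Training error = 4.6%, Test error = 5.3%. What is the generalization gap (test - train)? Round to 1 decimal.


Generalization gap = test_error - train_error
= 5.3 - 4.6
= 0.7%
A small gap suggests good generalization.

0.7


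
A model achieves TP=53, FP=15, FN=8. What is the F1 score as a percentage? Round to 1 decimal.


Precision = TP / (TP + FP) = 53 / 68 = 0.7794
Recall = TP / (TP + FN) = 53 / 61 = 0.8689
F1 = 2 * P * R / (P + R)
= 2 * 0.7794 * 0.8689 / (0.7794 + 0.8689)
= 1.3544 / 1.6483
= 0.8217
As percentage: 82.2%

82.2


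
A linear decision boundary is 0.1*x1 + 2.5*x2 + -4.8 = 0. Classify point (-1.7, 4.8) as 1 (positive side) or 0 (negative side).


Compute 0.1 * -1.7 + 2.5 * 4.8 + -4.8
= -0.17 + 12.0 + -4.8
= 7.03
Since 7.03 >= 0, the point is on the positive side.

1


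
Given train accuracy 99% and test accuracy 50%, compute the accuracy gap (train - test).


Gap = train_accuracy - test_accuracy
= 99 - 50
= 49%
This large gap strongly indicates overfitting.

49


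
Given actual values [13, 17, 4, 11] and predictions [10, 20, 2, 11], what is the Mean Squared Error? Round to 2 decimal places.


Differences: [3, -3, 2, 0]
Squared errors: [9, 9, 4, 0]
Sum of squared errors = 22
MSE = 22 / 4 = 5.50

5.50


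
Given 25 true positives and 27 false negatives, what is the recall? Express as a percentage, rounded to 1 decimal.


Recall = TP / (TP + FN) * 100
= 25 / (25 + 27)
= 25 / 52
= 0.4808
= 48.1%

48.1


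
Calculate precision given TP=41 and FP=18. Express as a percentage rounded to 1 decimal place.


Precision = TP / (TP + FP) * 100
= 41 / (41 + 18)
= 41 / 59
= 0.6949
= 69.5%

69.5


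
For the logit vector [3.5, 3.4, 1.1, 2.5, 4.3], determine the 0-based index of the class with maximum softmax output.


Softmax is a monotonic transformation, so it preserves the argmax.
We need to find the index of the maximum logit.
Index 0: 3.5
Index 1: 3.4
Index 2: 1.1
Index 3: 2.5
Index 4: 4.3
Maximum logit = 4.3 at index 4

4


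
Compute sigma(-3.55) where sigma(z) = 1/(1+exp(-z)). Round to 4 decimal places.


sigmoid(z) = 1 / (1 + exp(-z))
exp(-(-3.55)) = exp(3.55) = 34.8133
1 + 34.8133 = 35.8133
1 / 35.8133 = 0.0279

0.0279


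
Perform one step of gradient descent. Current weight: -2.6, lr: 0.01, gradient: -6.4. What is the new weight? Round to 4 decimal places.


w_new = w_old - lr * gradient
= -2.6 - 0.01 * -6.4
= -2.6 - (-0.064)
= -2.5360

-2.5360


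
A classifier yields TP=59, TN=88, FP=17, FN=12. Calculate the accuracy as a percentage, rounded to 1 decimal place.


Accuracy = (TP + TN) / (TP + TN + FP + FN) * 100
= (59 + 88) / (59 + 88 + 17 + 12)
= 147 / 176
= 0.8352
= 83.5%

83.5


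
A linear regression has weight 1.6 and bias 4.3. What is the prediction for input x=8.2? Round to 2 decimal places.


y = 1.6 * 8.2 + (4.3)
= 13.12 + (4.3)
= 17.42

17.42


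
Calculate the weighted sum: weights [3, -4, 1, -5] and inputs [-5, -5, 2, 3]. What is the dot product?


Element-wise products:
3 * -5 = -15
-4 * -5 = 20
1 * 2 = 2
-5 * 3 = -15
Sum = -15 + 20 + 2 + -15
= -8

-8


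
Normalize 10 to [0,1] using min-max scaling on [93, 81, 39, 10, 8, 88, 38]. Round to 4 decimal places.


Min = 8, Max = 93
Range = 93 - 8 = 85
Scaled = (x - min) / (max - min)
= (10 - 8) / 85
= 2 / 85
= 0.0235

0.0235


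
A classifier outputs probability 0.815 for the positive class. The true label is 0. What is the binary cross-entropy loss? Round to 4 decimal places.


For y=0: Loss = -log(1-p)
= -log(1 - 0.815)
= -log(0.185)
= -(-1.6874)
= 1.6874

1.6874


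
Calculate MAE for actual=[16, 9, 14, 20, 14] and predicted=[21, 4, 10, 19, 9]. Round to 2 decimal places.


Absolute errors: [5, 5, 4, 1, 5]
Sum of absolute errors = 20
MAE = 20 / 5 = 4.00

4.00


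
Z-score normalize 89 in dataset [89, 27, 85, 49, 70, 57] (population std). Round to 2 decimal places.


Mean = (89 + 27 + 85 + 49 + 70 + 57) / 6 = 62.8333
Variance = sum((x_i - mean)^2) / n = 456.1389
Std = sqrt(456.1389) = 21.3574
Z = (x - mean) / std
= (89 - 62.8333) / 21.3574
= 26.1667 / 21.3574
= 1.23

1.23


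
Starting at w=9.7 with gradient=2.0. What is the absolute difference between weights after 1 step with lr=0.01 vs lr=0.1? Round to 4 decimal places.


With lr=0.01: w_new = 9.7 - 0.01 * 2.0 = 9.68
With lr=0.1: w_new = 9.7 - 0.1 * 2.0 = 9.5
Absolute difference = |9.68 - 9.5|
= 0.1800

0.1800


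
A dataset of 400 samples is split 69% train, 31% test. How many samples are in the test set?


Train samples = 400 * 69% = 276
Test samples = 400 - 276
= 124

124


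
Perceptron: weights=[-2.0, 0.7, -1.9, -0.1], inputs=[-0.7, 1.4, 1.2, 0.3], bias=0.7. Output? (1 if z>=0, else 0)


z = w . x + b
= -2.0*-0.7 + 0.7*1.4 + -1.9*1.2 + -0.1*0.3 + 0.7
= 1.4 + 0.98 + -2.28 + -0.03 + 0.7
= 0.07 + 0.7
= 0.77
Since z = 0.77 >= 0, output = 1

1


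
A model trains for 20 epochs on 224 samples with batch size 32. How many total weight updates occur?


Iterations per epoch = 224 / 32 = 7
Total updates = iterations_per_epoch * epochs
= 7 * 20
= 140

140


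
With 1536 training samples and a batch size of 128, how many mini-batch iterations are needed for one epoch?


Iterations per epoch = dataset_size / batch_size
= 1536 / 128
= 12

12


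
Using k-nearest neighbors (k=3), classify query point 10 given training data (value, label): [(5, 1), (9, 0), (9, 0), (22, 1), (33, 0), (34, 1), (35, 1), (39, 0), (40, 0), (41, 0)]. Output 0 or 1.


Distances from query 10:
Point 9 (class 0): distance = 1
Point 9 (class 0): distance = 1
Point 5 (class 1): distance = 5
K=3 nearest neighbors: classes = [0, 0, 1]
Votes for class 1: 1 / 3
Majority vote => class 0

0


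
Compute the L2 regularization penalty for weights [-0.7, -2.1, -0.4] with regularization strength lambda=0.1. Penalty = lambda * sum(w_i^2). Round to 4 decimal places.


Squaring each weight:
(-0.7)^2 = 0.49
(-2.1)^2 = 4.41
(-0.4)^2 = 0.16
Sum of squares = 5.06
Penalty = 0.1 * 5.06 = 0.5060

0.5060


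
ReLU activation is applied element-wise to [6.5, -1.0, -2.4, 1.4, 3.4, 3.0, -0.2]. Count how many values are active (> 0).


ReLU(x) = max(0, x) for each element:
ReLU(6.5) = 6.5
ReLU(-1.0) = 0
ReLU(-2.4) = 0
ReLU(1.4) = 1.4
ReLU(3.4) = 3.4
ReLU(3.0) = 3.0
ReLU(-0.2) = 0
Active neurons (>0): 4

4


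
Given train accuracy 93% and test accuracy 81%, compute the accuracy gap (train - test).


Gap = train_accuracy - test_accuracy
= 93 - 81
= 12%
This gap suggests the model is overfitting.

12


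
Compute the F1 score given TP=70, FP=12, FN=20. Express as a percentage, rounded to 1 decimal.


Precision = TP / (TP + FP) = 70 / 82 = 0.8537
Recall = TP / (TP + FN) = 70 / 90 = 0.7778
F1 = 2 * P * R / (P + R)
= 2 * 0.8537 * 0.7778 / (0.8537 + 0.7778)
= 1.3279 / 1.6314
= 0.814
As percentage: 81.4%

81.4


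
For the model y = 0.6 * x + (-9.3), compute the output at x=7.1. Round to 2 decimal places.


y = 0.6 * 7.1 + (-9.3)
= 4.26 + (-9.3)
= -5.04

-5.04


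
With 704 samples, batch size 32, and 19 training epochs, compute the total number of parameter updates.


Iterations per epoch = 704 / 32 = 22
Total updates = iterations_per_epoch * epochs
= 22 * 19
= 418

418


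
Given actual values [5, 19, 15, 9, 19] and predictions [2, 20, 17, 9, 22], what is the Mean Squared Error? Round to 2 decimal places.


Differences: [3, -1, -2, 0, -3]
Squared errors: [9, 1, 4, 0, 9]
Sum of squared errors = 23
MSE = 23 / 5 = 4.60

4.60


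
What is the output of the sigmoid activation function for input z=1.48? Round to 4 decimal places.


sigmoid(z) = 1 / (1 + exp(-z))
exp(-(1.48)) = exp(-1.48) = 0.2276
1 + 0.2276 = 1.2276
1 / 1.2276 = 0.8146

0.8146


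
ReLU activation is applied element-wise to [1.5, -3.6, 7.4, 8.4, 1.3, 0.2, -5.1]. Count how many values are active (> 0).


ReLU(x) = max(0, x) for each element:
ReLU(1.5) = 1.5
ReLU(-3.6) = 0
ReLU(7.4) = 7.4
ReLU(8.4) = 8.4
ReLU(1.3) = 1.3
ReLU(0.2) = 0.2
ReLU(-5.1) = 0
Active neurons (>0): 5

5


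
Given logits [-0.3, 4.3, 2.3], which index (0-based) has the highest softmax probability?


Softmax is a monotonic transformation, so it preserves the argmax.
We need to find the index of the maximum logit.
Index 0: -0.3
Index 1: 4.3
Index 2: 2.3
Maximum logit = 4.3 at index 1

1


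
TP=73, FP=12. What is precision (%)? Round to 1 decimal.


Precision = TP / (TP + FP) * 100
= 73 / (73 + 12)
= 73 / 85
= 0.8588
= 85.9%

85.9


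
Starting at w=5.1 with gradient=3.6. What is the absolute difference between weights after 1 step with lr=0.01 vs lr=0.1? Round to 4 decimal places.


With lr=0.01: w_new = 5.1 - 0.01 * 3.6 = 5.064
With lr=0.1: w_new = 5.1 - 0.1 * 3.6 = 4.74
Absolute difference = |5.064 - 4.74|
= 0.3240

0.3240


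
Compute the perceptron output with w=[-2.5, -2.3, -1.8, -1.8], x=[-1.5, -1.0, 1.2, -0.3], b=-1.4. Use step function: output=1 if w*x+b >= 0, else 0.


z = w . x + b
= -2.5*-1.5 + -2.3*-1.0 + -1.8*1.2 + -1.8*-0.3 + -1.4
= 3.75 + 2.3 + -2.16 + 0.54 + -1.4
= 4.43 + -1.4
= 3.03
Since z = 3.03 >= 0, output = 1

1


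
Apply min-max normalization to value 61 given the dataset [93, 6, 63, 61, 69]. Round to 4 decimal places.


Min = 6, Max = 93
Range = 93 - 6 = 87
Scaled = (x - min) / (max - min)
= (61 - 6) / 87
= 55 / 87
= 0.6322

0.6322


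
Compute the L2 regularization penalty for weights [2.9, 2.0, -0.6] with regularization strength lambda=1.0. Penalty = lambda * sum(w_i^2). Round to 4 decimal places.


Squaring each weight:
2.9^2 = 8.41
2.0^2 = 4.0
(-0.6)^2 = 0.36
Sum of squares = 12.77
Penalty = 1.0 * 12.77 = 12.7700

12.7700
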